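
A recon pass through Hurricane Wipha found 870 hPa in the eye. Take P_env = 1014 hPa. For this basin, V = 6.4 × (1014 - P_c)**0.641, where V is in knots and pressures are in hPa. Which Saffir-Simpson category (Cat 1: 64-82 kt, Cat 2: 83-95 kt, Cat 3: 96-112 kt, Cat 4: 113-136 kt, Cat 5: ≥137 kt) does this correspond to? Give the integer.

5

ΔP = 1014 − 870 = 144 hPa.
V ≈ 6.4 × 144^0.641 = 6.4 × 24.18 ≈ 155 kt.
155 kt falls in the Category 5 band.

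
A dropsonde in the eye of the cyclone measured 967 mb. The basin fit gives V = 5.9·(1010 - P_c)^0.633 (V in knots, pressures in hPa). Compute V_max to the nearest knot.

64 kt

ΔP = 1010 − 967 = 43 mb.
43^0.633 ≈ 10.814.
V ≈ 5.9 × 10.814 ≈ 63.8 kt.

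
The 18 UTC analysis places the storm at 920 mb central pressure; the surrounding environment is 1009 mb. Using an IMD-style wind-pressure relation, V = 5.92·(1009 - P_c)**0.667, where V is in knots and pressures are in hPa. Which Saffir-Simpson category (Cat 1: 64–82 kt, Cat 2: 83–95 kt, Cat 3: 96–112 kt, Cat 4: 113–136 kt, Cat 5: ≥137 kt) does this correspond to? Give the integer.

4

ΔP = 1009 − 920 = 89 mb.
V ≈ 5.92 × 89^0.667 = 5.92 × 19.96 ≈ 118 kt.
118 kt falls in the Category 4 band.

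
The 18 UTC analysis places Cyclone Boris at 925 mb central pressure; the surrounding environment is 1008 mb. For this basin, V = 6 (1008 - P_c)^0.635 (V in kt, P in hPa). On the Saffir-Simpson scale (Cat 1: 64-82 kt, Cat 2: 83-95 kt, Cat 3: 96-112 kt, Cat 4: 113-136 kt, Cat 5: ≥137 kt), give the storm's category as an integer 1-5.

3

ΔP = 1008 − 925 = 83 mb.
V ≈ 6 × 83^0.635 = 6 × 16.54 ≈ 99 kt.
99 kt falls in the Category 3 band.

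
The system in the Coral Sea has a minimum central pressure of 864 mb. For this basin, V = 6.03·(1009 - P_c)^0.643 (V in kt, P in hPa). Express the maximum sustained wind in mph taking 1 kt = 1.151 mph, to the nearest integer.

170 mph

ΔP = 1009 − 864 = 145 mb.
V ≈ 6.03 × 145^0.643 = 6.03 × 24.534 ≈ 147.937 kt.
147.937 × 1.151 ≈ 170.28 mph → 170 mph.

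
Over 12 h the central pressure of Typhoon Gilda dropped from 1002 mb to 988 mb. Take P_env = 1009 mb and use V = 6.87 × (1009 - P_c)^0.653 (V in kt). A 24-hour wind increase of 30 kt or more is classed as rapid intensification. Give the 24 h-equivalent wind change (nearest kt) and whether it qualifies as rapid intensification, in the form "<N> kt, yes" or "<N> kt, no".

V₁: ΔP = 7, V ≈ 6.87 × 7^0.653 ≈ 24.48 kt.
V₂: ΔP = 21, V ≈ 6.87 × 21^0.653 ≈ 50.16 kt.
ΔV over 12 h = 25.68 kt → 24 h equivalent = 25.68 × 24/12 ≈ 51.36 kt.
51 kt ≥ 30 kt ⇒ rapid intensification.

51 kt, yes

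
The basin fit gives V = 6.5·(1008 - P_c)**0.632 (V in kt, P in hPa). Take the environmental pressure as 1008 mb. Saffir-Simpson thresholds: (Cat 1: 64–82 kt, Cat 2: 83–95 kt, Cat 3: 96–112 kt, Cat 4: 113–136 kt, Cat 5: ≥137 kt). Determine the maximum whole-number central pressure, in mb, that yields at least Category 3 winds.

937 mb

Category 3 begins at V = 96 kt.
Required ΔP = (96/6.5)^(1/0.632) = 14.769^1.582 ≈ 70.84 mb.
P_c ≤ 1008 − 70.84 = 937.16, so the highest integer P_c is 937 mb.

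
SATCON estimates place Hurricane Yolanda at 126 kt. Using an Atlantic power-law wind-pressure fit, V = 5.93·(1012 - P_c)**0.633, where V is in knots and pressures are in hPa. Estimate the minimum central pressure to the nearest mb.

ΔP = (V / 5.93)^(1/0.633) = (126/5.93)^1.580.
126/5.93 = 21.248; 21.248^1.580 ≈ 124.99 mb.
P_c = 1012 − 124.99 = 887.01 ≈ 887 mb.

887 mb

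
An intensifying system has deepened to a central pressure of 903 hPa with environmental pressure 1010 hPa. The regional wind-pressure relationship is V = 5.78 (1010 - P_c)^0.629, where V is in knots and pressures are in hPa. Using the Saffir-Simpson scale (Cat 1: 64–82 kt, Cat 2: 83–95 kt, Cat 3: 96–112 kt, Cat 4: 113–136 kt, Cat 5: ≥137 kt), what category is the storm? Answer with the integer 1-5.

ΔP = 1010 − 903 = 107 hPa.
V ≈ 5.78 × 107^0.629 = 5.78 × 18.90 ≈ 109 kt.
109 kt falls in the Category 3 band.

3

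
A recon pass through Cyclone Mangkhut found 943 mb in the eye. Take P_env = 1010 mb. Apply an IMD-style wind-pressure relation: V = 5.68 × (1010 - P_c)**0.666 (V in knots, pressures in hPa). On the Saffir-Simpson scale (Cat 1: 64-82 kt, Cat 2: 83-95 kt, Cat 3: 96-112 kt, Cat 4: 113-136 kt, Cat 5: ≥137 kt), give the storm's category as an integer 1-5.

2

ΔP = 1010 − 943 = 67 mb.
V ≈ 5.68 × 67^0.666 = 5.68 × 16.45 ≈ 93 kt.
93 kt falls in the Category 2 band.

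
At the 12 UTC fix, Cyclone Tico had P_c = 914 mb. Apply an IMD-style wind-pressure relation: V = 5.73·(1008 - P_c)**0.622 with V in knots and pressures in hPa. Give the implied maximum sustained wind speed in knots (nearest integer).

ΔP = 1008 − 914 = 94 mb.
94^0.622 ≈ 16.877.
V ≈ 5.73 × 16.877 ≈ 96.7 kt.

97 kt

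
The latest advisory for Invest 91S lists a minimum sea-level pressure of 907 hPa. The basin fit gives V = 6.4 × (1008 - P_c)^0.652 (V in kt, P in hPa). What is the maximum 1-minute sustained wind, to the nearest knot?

ΔP = 1008 − 907 = 101 hPa.
101^0.652 ≈ 20.268.
V ≈ 6.4 × 20.268 ≈ 129.7 kt.

130 kt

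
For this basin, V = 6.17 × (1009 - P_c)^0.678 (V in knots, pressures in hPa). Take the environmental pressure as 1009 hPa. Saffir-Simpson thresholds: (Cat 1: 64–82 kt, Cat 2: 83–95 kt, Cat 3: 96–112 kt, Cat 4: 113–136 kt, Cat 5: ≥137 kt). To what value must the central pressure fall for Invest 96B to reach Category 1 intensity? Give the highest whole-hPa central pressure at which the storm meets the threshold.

977 hPa

Category 1 begins at V = 64 kt.
Required ΔP = (64/6.17)^(1/0.678) = 10.373^1.475 ≈ 31.50 hPa.
P_c ≤ 1009 − 31.50 = 977.50, so the highest integer P_c is 977 hPa.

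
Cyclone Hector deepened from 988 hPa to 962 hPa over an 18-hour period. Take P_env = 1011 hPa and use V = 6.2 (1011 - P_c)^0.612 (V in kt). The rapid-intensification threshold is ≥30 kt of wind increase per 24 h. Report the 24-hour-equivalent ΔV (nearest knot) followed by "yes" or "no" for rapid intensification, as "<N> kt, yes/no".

V₁: ΔP = 23, V ≈ 6.2 × 23^0.612 ≈ 42.24 kt.
V₂: ΔP = 49, V ≈ 6.2 × 49^0.612 ≈ 67.11 kt.
ΔV over 18 h = 24.87 kt → 24 h equivalent = 24.87 × 24/18 ≈ 33.16 kt.
33 kt ≥ 30 kt ⇒ rapid intensification.

33 kt, yes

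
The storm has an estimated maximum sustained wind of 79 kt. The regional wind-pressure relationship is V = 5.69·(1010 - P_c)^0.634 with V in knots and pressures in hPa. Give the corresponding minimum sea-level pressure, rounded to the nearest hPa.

947 hPa

ΔP = (V / 5.69)^(1/0.634) = (79/5.69)^1.577.
79/5.69 = 13.884; 13.884^1.577 ≈ 63.40 hPa.
P_c = 1010 − 63.40 = 946.60 ≈ 947 hPa.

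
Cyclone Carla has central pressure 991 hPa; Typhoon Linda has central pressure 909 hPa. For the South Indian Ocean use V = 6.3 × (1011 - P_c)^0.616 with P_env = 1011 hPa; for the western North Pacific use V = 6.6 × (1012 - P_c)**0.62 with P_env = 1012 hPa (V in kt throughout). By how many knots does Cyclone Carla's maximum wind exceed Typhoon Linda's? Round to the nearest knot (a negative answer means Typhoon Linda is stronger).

-77 kt

Cyclone Carla: ΔP = 20; V ≈ 6.3 × 20^0.616 ≈ 39.88 kt.
Typhoon Linda: ΔP = 103; V ≈ 6.6 × 103^0.62 ≈ 116.82 kt.
Difference ≈ 39.88 − 116.82 = -76.94 → -77 kt.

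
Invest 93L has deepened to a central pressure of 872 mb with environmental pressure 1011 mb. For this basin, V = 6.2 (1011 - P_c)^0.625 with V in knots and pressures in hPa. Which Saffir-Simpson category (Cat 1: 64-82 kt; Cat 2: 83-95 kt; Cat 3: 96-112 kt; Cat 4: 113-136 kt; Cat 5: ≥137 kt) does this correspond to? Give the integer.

ΔP = 1011 − 872 = 139 mb.
V ≈ 6.2 × 139^0.625 = 6.2 × 21.85 ≈ 135 kt.
135 kt falls in the Category 4 band.

4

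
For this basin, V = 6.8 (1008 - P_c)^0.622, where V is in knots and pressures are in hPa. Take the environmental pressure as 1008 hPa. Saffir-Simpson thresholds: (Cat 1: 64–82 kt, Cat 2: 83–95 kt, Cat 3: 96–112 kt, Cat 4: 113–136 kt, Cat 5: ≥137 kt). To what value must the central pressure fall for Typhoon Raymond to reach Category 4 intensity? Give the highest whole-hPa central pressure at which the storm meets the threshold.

Category 4 begins at V = 113 kt.
Required ΔP = (113/6.8)^(1/0.622) = 16.618^1.608 ≈ 91.69 hPa.
P_c ≤ 1008 − 91.69 = 916.31, so the highest integer P_c is 916 hPa.

916 hPa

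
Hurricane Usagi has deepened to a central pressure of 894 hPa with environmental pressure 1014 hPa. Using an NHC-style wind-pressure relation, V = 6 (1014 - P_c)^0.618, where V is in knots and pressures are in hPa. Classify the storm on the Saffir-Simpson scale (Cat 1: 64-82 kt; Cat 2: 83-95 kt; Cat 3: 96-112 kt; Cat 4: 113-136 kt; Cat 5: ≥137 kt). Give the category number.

ΔP = 1014 − 894 = 120 hPa.
V ≈ 6 × 120^0.618 = 6 × 19.27 ≈ 116 kt.
116 kt falls in the Category 4 band.

4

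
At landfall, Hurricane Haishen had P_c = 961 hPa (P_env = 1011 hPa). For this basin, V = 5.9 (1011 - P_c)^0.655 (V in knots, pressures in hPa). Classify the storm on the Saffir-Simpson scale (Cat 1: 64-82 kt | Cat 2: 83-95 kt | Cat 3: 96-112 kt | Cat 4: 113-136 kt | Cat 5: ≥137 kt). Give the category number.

1

ΔP = 1011 − 961 = 50 hPa.
V ≈ 5.9 × 50^0.655 = 5.9 × 12.97 ≈ 77 kt.
77 kt falls in the Category 1 band.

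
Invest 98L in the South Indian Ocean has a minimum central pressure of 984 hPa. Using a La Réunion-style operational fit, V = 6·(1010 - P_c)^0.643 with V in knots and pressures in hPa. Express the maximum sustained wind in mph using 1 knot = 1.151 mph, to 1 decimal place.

56.1 mph

ΔP = 1010 − 984 = 26 hPa.
V ≈ 6 × 26^0.643 = 6 × 8.125 ≈ 48.751 kt.
48.751 × 1.151 ≈ 56.11 mph → 56.1 mph.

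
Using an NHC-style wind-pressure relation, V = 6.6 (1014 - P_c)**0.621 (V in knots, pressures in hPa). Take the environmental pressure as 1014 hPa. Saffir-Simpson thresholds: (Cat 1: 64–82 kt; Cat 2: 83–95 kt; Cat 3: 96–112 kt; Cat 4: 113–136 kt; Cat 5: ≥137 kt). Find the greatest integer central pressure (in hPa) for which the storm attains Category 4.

Category 4 begins at V = 113 kt.
Required ΔP = (113/6.6)^(1/0.621) = 17.121^1.610 ≈ 96.91 hPa.
P_c ≤ 1014 − 96.91 = 917.09, so the highest integer P_c is 917 hPa.

917 hPa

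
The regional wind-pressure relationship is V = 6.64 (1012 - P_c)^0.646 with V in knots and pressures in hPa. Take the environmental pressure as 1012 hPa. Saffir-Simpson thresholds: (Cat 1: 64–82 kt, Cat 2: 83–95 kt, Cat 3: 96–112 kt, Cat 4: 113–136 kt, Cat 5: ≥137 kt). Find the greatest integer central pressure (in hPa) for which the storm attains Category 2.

Category 2 begins at V = 83 kt.
Required ΔP = (83/6.64)^(1/0.646) = 12.500^1.548 ≈ 49.89 hPa.
P_c ≤ 1012 − 49.89 = 962.11, so the highest integer P_c is 962 hPa.

962 hPa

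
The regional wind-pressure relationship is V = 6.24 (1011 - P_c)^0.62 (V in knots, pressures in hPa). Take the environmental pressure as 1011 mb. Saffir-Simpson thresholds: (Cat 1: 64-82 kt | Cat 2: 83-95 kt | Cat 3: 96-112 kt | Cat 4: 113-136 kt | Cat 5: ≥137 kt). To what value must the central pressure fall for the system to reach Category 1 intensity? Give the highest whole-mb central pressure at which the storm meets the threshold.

Category 1 begins at V = 64 kt.
Required ΔP = (64/6.24)^(1/0.62) = 10.256^1.613 ≈ 42.72 mb.
P_c ≤ 1011 − 42.72 = 968.28, so the highest integer P_c is 968 mb.

968 mb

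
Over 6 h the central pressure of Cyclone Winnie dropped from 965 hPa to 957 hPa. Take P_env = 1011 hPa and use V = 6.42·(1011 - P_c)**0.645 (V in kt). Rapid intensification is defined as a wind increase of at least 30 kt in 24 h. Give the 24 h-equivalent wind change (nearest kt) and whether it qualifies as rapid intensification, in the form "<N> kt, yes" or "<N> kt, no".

33 kt, yes

V₁: ΔP = 46, V ≈ 6.42 × 46^0.645 ≈ 75.86 kt.
V₂: ΔP = 54, V ≈ 6.42 × 54^0.645 ≈ 84.13 kt.
ΔV over 6 h = 8.27 kt → 24 h equivalent = 8.27 × 24/6 ≈ 33.08 kt.
33 kt ≥ 30 kt ⇒ rapid intensification.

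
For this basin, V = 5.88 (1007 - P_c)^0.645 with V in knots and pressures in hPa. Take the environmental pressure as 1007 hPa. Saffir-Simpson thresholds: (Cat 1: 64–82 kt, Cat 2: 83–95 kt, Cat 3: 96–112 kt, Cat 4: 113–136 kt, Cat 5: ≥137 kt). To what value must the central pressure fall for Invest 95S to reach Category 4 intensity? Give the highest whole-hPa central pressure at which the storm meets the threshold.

Category 4 begins at V = 113 kt.
Required ΔP = (113/5.88)^(1/0.645) = 19.218^1.550 ≈ 97.78 hPa.
P_c ≤ 1007 − 97.78 = 909.22, so the highest integer P_c is 909 hPa.

909 hPa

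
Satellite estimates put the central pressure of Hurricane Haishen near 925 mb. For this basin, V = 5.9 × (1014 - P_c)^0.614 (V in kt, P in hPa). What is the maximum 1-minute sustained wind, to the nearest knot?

ΔP = 1014 − 925 = 89 mb.
89^0.614 ≈ 15.737.
V ≈ 5.9 × 15.737 ≈ 92.8 kt.

93 kt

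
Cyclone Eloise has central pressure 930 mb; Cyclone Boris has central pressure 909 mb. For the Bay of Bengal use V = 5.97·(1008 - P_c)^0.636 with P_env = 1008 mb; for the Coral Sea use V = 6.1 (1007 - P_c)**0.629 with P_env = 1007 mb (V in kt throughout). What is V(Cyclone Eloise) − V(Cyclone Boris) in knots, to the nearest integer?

Cyclone Eloise: ΔP = 78; V ≈ 5.97 × 78^0.636 ≈ 95.36 kt.
Cyclone Boris: ΔP = 98; V ≈ 6.1 × 98^0.629 ≈ 109.10 kt.
Difference ≈ 95.36 − 109.10 = -13.74 → -14 kt.

-14 kt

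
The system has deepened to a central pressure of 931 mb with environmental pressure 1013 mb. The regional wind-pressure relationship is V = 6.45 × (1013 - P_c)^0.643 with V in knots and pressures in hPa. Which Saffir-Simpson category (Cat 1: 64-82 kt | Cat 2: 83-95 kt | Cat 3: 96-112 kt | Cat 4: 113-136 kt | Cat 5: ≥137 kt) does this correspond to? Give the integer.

3

ΔP = 1013 − 931 = 82 mb.
V ≈ 6.45 × 82^0.643 = 6.45 × 17.01 ≈ 110 kt.
110 kt falls in the Category 3 band.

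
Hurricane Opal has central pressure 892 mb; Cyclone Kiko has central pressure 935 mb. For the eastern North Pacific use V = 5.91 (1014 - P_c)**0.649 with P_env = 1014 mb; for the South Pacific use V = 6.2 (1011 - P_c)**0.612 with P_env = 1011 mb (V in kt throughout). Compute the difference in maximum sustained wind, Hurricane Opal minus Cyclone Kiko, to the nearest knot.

46 kt

Hurricane Opal: ΔP = 122; V ≈ 5.91 × 122^0.649 ≈ 133.55 kt.
Cyclone Kiko: ΔP = 76; V ≈ 6.2 × 76^0.612 ≈ 87.79 kt.
Difference ≈ 133.55 − 87.79 = 45.76 → 46 kt.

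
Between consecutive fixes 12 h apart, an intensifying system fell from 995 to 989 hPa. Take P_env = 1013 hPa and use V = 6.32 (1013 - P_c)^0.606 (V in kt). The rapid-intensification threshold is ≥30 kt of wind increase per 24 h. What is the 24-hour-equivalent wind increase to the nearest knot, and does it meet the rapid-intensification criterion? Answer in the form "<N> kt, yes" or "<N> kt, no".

V₁: ΔP = 18, V ≈ 6.32 × 18^0.606 ≈ 36.43 kt.
V₂: ΔP = 24, V ≈ 6.32 × 24^0.606 ≈ 43.36 kt.
ΔV over 12 h = 6.93 kt → 24 h equivalent = 6.93 × 24/12 ≈ 13.86 kt.
14 kt < 30 kt ⇒ not rapid intensification.

14 kt, no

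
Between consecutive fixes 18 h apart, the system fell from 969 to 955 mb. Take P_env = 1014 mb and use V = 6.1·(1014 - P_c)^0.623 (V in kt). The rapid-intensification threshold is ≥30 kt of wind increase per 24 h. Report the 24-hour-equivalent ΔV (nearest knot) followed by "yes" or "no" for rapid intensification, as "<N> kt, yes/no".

16 kt, no

V₁: ΔP = 45, V ≈ 6.1 × 45^0.623 ≈ 65.36 kt.
V₂: ΔP = 59, V ≈ 6.1 × 59^0.623 ≈ 77.37 kt.
ΔV over 18 h = 12.01 kt → 24 h equivalent = 12.01 × 24/18 ≈ 16.01 kt.
16 kt < 30 kt ⇒ not rapid intensification.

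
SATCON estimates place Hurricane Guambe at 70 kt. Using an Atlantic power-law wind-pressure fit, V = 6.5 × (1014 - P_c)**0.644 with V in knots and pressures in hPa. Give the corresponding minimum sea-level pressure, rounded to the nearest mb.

974 mb

ΔP = (V / 6.5)^(1/0.644) = (70/6.5)^1.553.
70/6.5 = 10.769; 10.769^1.553 ≈ 40.07 mb.
P_c = 1014 − 40.07 = 973.93 ≈ 974 mb.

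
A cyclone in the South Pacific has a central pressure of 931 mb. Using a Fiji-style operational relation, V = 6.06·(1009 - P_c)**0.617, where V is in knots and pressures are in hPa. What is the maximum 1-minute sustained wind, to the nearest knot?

ΔP = 1009 − 931 = 78 mb.
78^0.617 ≈ 14.704.
V ≈ 6.06 × 14.704 ≈ 89.1 kt.

89 kt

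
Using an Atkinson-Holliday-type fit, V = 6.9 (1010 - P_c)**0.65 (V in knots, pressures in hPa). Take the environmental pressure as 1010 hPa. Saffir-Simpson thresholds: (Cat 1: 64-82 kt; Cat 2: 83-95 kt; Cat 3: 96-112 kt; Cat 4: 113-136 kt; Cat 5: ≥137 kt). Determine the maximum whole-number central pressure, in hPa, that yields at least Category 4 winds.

Category 4 begins at V = 113 kt.
Required ΔP = (113/6.9)^(1/0.65) = 16.377^1.538 ≈ 73.80 hPa.
P_c ≤ 1010 − 73.80 = 936.20, so the highest integer P_c is 936 hPa.

936 hPa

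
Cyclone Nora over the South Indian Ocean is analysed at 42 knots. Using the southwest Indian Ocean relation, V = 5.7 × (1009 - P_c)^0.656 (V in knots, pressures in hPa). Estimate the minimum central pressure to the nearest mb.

988 mb

ΔP = (V / 5.7)^(1/0.656) = (42/5.7)^1.524.
42/5.7 = 7.368; 7.368^1.524 ≈ 21.00 mb.
P_c = 1009 − 21.00 = 988.00 ≈ 988 mb.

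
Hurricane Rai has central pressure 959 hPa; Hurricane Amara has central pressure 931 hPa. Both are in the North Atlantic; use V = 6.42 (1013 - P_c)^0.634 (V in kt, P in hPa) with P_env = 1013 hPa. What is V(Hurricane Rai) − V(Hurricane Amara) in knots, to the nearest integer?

Hurricane Rai: ΔP = 54; V ≈ 6.42 × 54^0.634 ≈ 80.51 kt.
Hurricane Amara: ΔP = 82; V ≈ 6.42 × 82^0.634 ≈ 104.93 kt.
Difference ≈ 80.51 − 104.93 = -24.42 → -24 kt.

-24 kt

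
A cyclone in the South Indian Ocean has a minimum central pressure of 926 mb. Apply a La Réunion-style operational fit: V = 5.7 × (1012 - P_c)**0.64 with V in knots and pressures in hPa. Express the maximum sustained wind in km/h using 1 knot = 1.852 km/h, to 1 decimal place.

182.6 km/h

ΔP = 1012 − 926 = 86 mb.
V ≈ 5.7 × 86^0.64 = 5.7 × 17.301 ≈ 98.617 kt.
98.617 × 1.852 ≈ 182.64 km/h → 182.6 km/h.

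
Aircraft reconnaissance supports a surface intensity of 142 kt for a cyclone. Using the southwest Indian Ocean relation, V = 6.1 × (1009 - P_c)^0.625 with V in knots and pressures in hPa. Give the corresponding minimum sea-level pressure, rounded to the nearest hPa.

ΔP = (V / 6.1)^(1/0.625) = (142/6.1)^1.600.
142/6.1 = 23.279; 23.279^1.600 ≈ 153.86 hPa.
P_c = 1009 − 153.86 = 855.14 ≈ 855 hPa.

855 hPa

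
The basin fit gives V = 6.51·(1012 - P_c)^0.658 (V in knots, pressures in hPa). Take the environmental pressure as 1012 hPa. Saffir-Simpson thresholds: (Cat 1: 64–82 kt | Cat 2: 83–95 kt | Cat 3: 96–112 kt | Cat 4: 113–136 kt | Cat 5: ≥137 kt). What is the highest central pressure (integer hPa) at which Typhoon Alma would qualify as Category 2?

Category 2 begins at V = 83 kt.
Required ΔP = (83/6.51)^(1/0.658) = 12.750^1.520 ≈ 47.87 hPa.
P_c ≤ 1012 − 47.87 = 964.13, so the highest integer P_c is 964 hPa.

964 hPa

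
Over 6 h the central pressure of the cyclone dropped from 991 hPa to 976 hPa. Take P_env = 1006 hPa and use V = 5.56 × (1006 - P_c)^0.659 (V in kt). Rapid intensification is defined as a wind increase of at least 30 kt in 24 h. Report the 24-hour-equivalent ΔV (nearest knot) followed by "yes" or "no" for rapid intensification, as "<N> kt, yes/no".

V₁: ΔP = 15, V ≈ 5.56 × 15^0.659 ≈ 33.12 kt.
V₂: ΔP = 30, V ≈ 5.56 × 30^0.659 ≈ 52.30 kt.
ΔV over 6 h = 19.18 kt → 24 h equivalent = 19.18 × 24/6 ≈ 76.72 kt.
77 kt ≥ 30 kt ⇒ rapid intensification.

77 kt, yes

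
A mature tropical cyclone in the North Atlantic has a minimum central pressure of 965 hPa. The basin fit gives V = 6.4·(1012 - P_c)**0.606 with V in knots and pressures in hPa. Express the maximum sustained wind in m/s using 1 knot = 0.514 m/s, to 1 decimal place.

ΔP = 1012 − 965 = 47 hPa.
V ≈ 6.4 × 47^0.606 = 6.4 × 10.311 ≈ 65.989 kt.
65.989 × 0.514 ≈ 33.92 m/s → 33.9 m/s.

33.9 m/s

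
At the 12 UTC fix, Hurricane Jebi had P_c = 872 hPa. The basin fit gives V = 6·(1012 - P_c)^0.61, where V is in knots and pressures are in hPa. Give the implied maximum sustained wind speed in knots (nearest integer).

122 kt

ΔP = 1012 − 872 = 140 hPa.
140^0.61 ≈ 20.377.
V ≈ 6 × 20.377 ≈ 122.3 kt.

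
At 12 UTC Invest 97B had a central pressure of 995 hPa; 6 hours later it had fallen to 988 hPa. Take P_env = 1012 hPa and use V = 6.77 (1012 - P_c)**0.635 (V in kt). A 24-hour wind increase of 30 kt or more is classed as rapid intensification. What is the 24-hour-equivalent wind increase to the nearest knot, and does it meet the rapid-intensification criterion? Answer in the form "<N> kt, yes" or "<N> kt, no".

V₁: ΔP = 17, V ≈ 6.77 × 17^0.635 ≈ 40.92 kt.
V₂: ΔP = 24, V ≈ 6.77 × 24^0.635 ≈ 50.94 kt.
ΔV over 6 h = 10.02 kt → 24 h equivalent = 10.02 × 24/6 ≈ 40.08 kt.
40 kt ≥ 30 kt ⇒ rapid intensification.

40 kt, yes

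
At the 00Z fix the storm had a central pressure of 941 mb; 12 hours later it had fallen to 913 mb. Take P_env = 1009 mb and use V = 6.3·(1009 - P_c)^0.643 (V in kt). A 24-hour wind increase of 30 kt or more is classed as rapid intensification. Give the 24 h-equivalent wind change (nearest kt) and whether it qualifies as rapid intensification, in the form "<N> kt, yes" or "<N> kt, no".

47 kt, yes

V₁: ΔP = 68, V ≈ 6.3 × 68^0.643 ≈ 94.98 kt.
V₂: ΔP = 96, V ≈ 6.3 × 96^0.643 ≈ 118.56 kt.
ΔV over 12 h = 23.58 kt → 24 h equivalent = 23.58 × 24/12 ≈ 47.16 kt.
47 kt ≥ 30 kt ⇒ rapid intensification.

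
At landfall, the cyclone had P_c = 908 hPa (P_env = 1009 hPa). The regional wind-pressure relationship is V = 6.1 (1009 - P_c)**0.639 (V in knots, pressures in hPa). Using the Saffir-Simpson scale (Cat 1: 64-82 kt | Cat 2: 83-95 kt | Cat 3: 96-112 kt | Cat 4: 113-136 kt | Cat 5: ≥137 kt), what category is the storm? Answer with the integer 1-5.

4

ΔP = 1009 − 908 = 101 hPa.
V ≈ 6.1 × 101^0.639 = 6.1 × 19.09 ≈ 116 kt.
116 kt falls in the Category 4 band.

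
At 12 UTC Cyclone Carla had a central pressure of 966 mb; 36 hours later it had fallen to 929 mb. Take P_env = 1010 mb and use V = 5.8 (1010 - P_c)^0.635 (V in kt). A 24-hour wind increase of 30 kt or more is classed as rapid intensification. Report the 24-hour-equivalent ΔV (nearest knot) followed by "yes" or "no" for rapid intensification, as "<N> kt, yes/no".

20 kt, no

V₁: ΔP = 44, V ≈ 5.8 × 44^0.635 ≈ 64.12 kt.
V₂: ΔP = 81, V ≈ 5.8 × 81^0.635 ≈ 94.47 kt.
ΔV over 36 h = 30.35 kt → 24 h equivalent = 30.35 × 24/36 ≈ 20.23 kt.
20 kt < 30 kt ⇒ not rapid intensification.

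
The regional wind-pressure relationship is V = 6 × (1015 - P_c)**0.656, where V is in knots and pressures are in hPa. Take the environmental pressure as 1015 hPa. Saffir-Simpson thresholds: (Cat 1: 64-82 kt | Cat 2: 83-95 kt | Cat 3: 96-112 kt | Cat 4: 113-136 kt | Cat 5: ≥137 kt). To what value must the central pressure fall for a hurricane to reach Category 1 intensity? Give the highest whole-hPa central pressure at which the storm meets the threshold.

978 hPa

Category 1 begins at V = 64 kt.
Required ΔP = (64/6)^(1/0.656) = 10.667^1.524 ≈ 36.91 hPa.
P_c ≤ 1015 − 36.91 = 978.09, so the highest integer P_c is 978 hPa.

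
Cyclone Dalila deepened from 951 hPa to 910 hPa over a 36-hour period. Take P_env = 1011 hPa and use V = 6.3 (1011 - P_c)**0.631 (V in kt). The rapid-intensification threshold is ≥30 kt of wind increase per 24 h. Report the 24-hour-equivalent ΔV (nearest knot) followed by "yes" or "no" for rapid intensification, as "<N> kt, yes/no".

V₁: ΔP = 60, V ≈ 6.3 × 60^0.631 ≈ 83.44 kt.
V₂: ΔP = 101, V ≈ 6.3 × 101^0.631 ≈ 115.90 kt.
ΔV over 36 h = 32.46 kt → 24 h equivalent = 32.46 × 24/36 ≈ 21.64 kt.
22 kt < 30 kt ⇒ not rapid intensification.

22 kt, no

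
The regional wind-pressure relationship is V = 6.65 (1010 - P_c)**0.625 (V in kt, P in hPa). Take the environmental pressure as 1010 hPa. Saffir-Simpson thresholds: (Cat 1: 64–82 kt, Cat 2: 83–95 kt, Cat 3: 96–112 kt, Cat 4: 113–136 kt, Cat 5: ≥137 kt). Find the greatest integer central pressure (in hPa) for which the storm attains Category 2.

Category 2 begins at V = 83 kt.
Required ΔP = (83/6.65)^(1/0.625) = 12.481^1.600 ≈ 56.76 hPa.
P_c ≤ 1010 − 56.76 = 953.24, so the highest integer P_c is 953 hPa.

953 hPa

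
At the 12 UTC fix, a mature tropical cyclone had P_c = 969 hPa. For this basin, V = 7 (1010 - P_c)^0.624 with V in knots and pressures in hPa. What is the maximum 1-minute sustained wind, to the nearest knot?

ΔP = 1010 − 969 = 41 hPa.
41^0.624 ≈ 10.148.
V ≈ 7 × 10.148 ≈ 71.0 kt.

71 kt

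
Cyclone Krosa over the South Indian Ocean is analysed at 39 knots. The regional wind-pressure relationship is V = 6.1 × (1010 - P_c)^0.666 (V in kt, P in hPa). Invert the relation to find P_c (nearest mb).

ΔP = (V / 6.1)^(1/0.666) = (39/6.1)^1.502.
39/6.1 = 6.393; 6.393^1.502 ≈ 16.21 mb.
P_c = 1010 − 16.21 = 993.79 ≈ 994 mb.

994 mb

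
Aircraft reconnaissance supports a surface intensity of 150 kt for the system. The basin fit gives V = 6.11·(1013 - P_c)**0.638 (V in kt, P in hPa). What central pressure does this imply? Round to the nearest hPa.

ΔP = (V / 6.11)^(1/0.638) = (150/6.11)^1.567.
150/6.11 = 24.550; 24.550^1.567 ≈ 150.93 hPa.
P_c = 1013 − 150.93 = 862.07 ≈ 862 hPa.

862 hPa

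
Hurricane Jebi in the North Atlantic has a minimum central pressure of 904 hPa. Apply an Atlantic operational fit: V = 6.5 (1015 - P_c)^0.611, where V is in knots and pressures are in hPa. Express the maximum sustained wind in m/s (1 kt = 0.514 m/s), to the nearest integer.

ΔP = 1015 − 904 = 111 hPa.
V ≈ 6.5 × 111^0.611 = 6.5 × 17.770 ≈ 115.506 kt.
115.506 × 0.514 ≈ 59.37 m/s → 59 m/s.

59 m/s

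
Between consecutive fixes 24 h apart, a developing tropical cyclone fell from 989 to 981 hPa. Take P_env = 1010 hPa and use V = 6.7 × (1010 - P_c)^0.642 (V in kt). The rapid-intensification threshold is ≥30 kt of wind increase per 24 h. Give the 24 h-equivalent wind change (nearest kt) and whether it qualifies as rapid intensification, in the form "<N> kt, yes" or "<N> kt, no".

11 kt, no

V₁: ΔP = 21, V ≈ 6.7 × 21^0.642 ≈ 47.31 kt.
V₂: ΔP = 29, V ≈ 6.7 × 29^0.642 ≈ 58.20 kt.
ΔV over 24 h = 10.89 kt → 24 h equivalent = 10.89 × 24/24 ≈ 10.89 kt.
11 kt < 30 kt ⇒ not rapid intensification.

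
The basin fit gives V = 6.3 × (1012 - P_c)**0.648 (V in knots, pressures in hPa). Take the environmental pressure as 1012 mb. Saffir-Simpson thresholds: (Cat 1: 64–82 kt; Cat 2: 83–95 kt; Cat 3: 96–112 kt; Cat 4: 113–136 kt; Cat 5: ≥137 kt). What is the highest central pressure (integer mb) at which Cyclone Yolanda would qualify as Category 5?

896 mb

Category 5 begins at V = 137 kt.
Required ΔP = (137/6.3)^(1/0.648) = 21.746^1.543 ≈ 115.84 mb.
P_c ≤ 1012 − 115.84 = 896.16, so the highest integer P_c is 896 mb.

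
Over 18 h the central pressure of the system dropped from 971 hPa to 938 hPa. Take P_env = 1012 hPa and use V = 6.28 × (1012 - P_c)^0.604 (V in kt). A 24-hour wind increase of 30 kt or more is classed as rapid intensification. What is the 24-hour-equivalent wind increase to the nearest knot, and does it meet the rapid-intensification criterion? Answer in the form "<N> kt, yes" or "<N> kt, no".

34 kt, yes

V₁: ΔP = 41, V ≈ 6.28 × 41^0.604 ≈ 59.17 kt.
V₂: ΔP = 74, V ≈ 6.28 × 74^0.604 ≈ 84.52 kt.
ΔV over 18 h = 25.35 kt → 24 h equivalent = 25.35 × 24/18 ≈ 33.80 kt.
34 kt ≥ 30 kt ⇒ rapid intensification.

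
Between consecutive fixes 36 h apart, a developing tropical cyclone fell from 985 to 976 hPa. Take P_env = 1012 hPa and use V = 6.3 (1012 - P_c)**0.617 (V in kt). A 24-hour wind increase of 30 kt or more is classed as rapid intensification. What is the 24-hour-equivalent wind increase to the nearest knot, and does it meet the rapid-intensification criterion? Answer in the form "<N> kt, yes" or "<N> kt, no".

V₁: ΔP = 27, V ≈ 6.3 × 27^0.617 ≈ 48.14 kt.
V₂: ΔP = 36, V ≈ 6.3 × 36^0.617 ≈ 57.49 kt.
ΔV over 36 h = 9.35 kt → 24 h equivalent = 9.35 × 24/36 ≈ 6.23 kt.
6 kt < 30 kt ⇒ not rapid intensification.

6 kt, no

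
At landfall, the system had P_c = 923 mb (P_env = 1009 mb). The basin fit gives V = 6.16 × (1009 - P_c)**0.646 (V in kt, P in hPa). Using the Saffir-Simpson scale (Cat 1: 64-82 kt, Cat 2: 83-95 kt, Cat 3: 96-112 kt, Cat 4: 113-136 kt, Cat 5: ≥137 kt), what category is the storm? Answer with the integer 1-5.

3

ΔP = 1009 − 923 = 86 mb.
V ≈ 6.16 × 86^0.646 = 6.16 × 17.77 ≈ 109 kt.
109 kt falls in the Category 3 band.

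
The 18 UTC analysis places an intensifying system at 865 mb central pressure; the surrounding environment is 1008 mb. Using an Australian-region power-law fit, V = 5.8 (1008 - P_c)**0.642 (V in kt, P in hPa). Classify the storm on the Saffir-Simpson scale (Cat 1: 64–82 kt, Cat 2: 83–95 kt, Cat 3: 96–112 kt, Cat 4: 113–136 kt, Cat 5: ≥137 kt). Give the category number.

ΔP = 1008 − 865 = 143 mb.
V ≈ 5.8 × 143^0.642 = 5.8 × 24.20 ≈ 140 kt.
140 kt falls in the Category 5 band.

5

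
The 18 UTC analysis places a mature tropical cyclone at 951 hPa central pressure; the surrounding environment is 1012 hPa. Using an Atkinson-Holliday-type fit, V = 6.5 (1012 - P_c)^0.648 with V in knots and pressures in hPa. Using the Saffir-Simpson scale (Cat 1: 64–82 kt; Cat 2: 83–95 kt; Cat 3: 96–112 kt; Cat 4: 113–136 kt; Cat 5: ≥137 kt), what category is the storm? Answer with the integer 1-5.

2

ΔP = 1012 − 951 = 61 hPa.
V ≈ 6.5 × 61^0.648 = 6.5 × 14.35 ≈ 93 kt.
93 kt falls in the Category 2 band.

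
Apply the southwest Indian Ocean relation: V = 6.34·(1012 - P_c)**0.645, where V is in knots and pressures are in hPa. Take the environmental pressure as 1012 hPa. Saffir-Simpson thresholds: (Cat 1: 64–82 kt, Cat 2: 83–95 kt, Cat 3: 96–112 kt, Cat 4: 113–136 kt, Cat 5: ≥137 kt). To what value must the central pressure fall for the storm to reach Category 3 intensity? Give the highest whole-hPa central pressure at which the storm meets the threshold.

944 hPa

Category 3 begins at V = 96 kt.
Required ΔP = (96/6.34)^(1/0.645) = 15.142^1.550 ≈ 67.57 hPa.
P_c ≤ 1012 − 67.57 = 944.43, so the highest integer P_c is 944 hPa.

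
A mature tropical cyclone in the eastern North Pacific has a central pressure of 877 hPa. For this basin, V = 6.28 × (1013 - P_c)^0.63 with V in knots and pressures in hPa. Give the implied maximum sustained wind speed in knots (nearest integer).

139 kt

ΔP = 1013 − 877 = 136 hPa.
136^0.63 ≈ 22.087.
V ≈ 6.28 × 22.087 ≈ 138.7 kt.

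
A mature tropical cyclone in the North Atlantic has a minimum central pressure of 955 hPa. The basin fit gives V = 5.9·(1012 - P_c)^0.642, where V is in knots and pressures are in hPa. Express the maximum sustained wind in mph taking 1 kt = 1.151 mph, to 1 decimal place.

91.0 mph

ΔP = 1012 − 955 = 57 hPa.
V ≈ 5.9 × 57^0.642 = 5.9 × 13.405 ≈ 79.090 kt.
79.090 × 1.151 ≈ 91.03 mph → 91.0 mph.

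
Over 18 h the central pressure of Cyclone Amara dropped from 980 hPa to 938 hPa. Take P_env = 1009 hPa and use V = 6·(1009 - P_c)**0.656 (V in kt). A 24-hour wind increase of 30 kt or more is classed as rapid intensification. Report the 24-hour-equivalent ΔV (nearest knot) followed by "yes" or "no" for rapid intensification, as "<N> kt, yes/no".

V₁: ΔP = 29, V ≈ 6 × 29^0.656 ≈ 54.64 kt.
V₂: ΔP = 71, V ≈ 6 × 71^0.656 ≈ 98.31 kt.
ΔV over 18 h = 43.67 kt → 24 h equivalent = 43.67 × 24/18 ≈ 58.23 kt.
58 kt ≥ 30 kt ⇒ rapid intensification.

58 kt, yes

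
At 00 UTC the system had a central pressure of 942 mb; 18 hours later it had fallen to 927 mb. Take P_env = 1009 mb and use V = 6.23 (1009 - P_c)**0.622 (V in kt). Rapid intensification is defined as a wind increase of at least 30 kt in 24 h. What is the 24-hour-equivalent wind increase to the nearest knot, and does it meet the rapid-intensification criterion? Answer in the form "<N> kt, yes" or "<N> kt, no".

V₁: ΔP = 67, V ≈ 6.23 × 67^0.622 ≈ 85.17 kt.
V₂: ΔP = 82, V ≈ 6.23 × 82^0.622 ≈ 96.58 kt.
ΔV over 18 h = 11.41 kt → 24 h equivalent = 11.41 × 24/18 ≈ 15.21 kt.
15 kt < 30 kt ⇒ not rapid intensification.

15 kt, no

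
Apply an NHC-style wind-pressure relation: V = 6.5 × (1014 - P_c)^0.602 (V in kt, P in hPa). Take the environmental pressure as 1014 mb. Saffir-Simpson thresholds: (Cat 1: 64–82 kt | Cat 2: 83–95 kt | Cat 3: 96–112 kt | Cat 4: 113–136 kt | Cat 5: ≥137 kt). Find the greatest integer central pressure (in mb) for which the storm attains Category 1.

Category 1 begins at V = 64 kt.
Required ΔP = (64/6.5)^(1/0.602) = 9.846^1.661 ≈ 44.66 mb.
P_c ≤ 1014 − 44.66 = 969.34, so the highest integer P_c is 969 mb.

969 mb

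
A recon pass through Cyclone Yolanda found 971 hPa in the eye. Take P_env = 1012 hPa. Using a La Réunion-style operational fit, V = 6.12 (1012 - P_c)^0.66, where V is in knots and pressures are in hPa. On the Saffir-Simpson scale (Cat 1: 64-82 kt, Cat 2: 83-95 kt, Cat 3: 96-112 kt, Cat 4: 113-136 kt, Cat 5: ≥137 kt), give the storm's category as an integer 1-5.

1

ΔP = 1012 − 971 = 41 hPa.
V ≈ 6.12 × 41^0.66 = 6.12 × 11.60 ≈ 71 kt.
71 kt falls in the Category 1 band.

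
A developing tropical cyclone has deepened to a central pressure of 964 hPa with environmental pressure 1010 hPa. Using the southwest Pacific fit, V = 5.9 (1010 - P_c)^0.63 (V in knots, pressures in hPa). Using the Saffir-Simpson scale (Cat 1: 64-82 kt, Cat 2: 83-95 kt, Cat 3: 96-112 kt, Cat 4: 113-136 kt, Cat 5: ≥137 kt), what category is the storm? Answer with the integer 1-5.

1

ΔP = 1010 − 964 = 46 hPa.
V ≈ 5.9 × 46^0.63 = 5.9 × 11.16 ≈ 66 kt.
66 kt falls in the Category 1 band.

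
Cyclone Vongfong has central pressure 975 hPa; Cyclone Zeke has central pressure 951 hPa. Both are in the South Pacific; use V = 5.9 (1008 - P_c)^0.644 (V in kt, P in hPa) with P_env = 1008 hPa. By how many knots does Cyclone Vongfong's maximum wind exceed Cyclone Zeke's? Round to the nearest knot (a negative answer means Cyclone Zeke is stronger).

Cyclone Vongfong: ΔP = 33; V ≈ 5.9 × 33^0.644 ≈ 56.08 kt.
Cyclone Zeke: ΔP = 57; V ≈ 5.9 × 57^0.644 ≈ 79.73 kt.
Difference ≈ 56.08 − 79.73 = -23.65 → -24 kt.

-24 kt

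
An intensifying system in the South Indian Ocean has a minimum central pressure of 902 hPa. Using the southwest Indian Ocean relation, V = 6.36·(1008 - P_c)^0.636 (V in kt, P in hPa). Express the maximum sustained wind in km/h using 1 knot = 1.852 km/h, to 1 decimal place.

ΔP = 1008 − 902 = 106 hPa.
V ≈ 6.36 × 106^0.636 = 6.36 × 19.413 ≈ 123.467 kt.
123.467 × 1.852 ≈ 228.66 km/h → 228.7 km/h.

228.7 km/h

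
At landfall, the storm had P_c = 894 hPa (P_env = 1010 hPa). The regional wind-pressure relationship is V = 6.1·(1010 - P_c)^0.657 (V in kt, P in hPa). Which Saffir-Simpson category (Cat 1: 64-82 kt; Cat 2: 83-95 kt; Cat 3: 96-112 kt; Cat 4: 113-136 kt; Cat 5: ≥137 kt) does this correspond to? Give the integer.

5

ΔP = 1010 − 894 = 116 hPa.
V ≈ 6.1 × 116^0.657 = 6.1 × 22.72 ≈ 139 kt.
139 kt falls in the Category 5 band.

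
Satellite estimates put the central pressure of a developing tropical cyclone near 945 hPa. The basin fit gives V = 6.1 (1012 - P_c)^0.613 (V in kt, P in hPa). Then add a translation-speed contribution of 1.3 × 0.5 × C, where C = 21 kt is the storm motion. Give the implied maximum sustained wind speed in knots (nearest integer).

94 kt

ΔP = 1012 − 945 = 67 hPa.
67^0.613 ≈ 13.164.
V ≈ 6.1 × 13.164 ≈ 80.3 kt.
Translation term: 1.3 × 0.5 × 21 = 13.65 kt.
Corrected V ≈ 93.95 kt → 94 kt.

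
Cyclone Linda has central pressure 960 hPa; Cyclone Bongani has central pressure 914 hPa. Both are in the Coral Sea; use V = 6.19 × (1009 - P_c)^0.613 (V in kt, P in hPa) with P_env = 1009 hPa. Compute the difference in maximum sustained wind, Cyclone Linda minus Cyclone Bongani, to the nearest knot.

-34 kt

Cyclone Linda: ΔP = 49; V ≈ 6.19 × 49^0.613 ≈ 67.26 kt.
Cyclone Bongani: ΔP = 95; V ≈ 6.19 × 95^0.613 ≈ 100.93 kt.
Difference ≈ 67.26 − 100.93 = -33.67 → -34 kt.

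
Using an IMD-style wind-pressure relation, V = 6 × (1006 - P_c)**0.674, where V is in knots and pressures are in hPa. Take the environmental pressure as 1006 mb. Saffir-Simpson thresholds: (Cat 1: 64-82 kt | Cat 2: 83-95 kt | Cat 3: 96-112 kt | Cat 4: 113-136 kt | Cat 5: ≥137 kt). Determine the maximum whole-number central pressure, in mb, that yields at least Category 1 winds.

972 mb

Category 1 begins at V = 64 kt.
Required ΔP = (64/6)^(1/0.674) = 10.667^1.484 ≈ 33.52 mb.
P_c ≤ 1006 − 33.52 = 972.48, so the highest integer P_c is 972 mb.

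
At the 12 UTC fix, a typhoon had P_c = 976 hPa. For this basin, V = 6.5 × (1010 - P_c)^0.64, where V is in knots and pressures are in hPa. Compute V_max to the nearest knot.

ΔP = 1010 − 976 = 34 hPa.
34^0.64 ≈ 9.553.
V ≈ 6.5 × 9.553 ≈ 62.1 kt.

62 kt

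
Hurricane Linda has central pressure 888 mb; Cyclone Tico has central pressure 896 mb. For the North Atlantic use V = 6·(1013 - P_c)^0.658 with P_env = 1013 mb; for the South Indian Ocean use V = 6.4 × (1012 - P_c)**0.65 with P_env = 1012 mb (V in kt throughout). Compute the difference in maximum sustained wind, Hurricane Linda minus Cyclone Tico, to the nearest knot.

Hurricane Linda: ΔP = 125; V ≈ 6 × 125^0.658 ≈ 143.85 kt.
Cyclone Tico: ΔP = 116; V ≈ 6.4 × 116^0.65 ≈ 140.63 kt.
Difference ≈ 143.85 − 140.63 = 3.22 → 3 kt.

3 kt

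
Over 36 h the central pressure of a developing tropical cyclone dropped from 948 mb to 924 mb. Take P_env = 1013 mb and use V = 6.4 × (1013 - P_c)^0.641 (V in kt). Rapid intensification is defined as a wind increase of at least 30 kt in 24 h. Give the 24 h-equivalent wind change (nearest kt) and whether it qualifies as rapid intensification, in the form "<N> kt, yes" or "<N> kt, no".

14 kt, no

V₁: ΔP = 65, V ≈ 6.4 × 65^0.641 ≈ 92.95 kt.
V₂: ΔP = 89, V ≈ 6.4 × 89^0.641 ≈ 113.69 kt.
ΔV over 36 h = 20.74 kt → 24 h equivalent = 20.74 × 24/36 ≈ 13.83 kt.
14 kt < 30 kt ⇒ not rapid intensification.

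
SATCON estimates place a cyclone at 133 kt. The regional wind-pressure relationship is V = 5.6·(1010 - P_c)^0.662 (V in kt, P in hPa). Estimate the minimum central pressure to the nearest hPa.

ΔP = (V / 5.6)^(1/0.662) = (133/5.6)^1.511.
133/5.6 = 23.750; 23.750^1.511 ≈ 119.69 hPa.
P_c = 1010 − 119.69 = 890.31 ≈ 890 hPa.

890 hPa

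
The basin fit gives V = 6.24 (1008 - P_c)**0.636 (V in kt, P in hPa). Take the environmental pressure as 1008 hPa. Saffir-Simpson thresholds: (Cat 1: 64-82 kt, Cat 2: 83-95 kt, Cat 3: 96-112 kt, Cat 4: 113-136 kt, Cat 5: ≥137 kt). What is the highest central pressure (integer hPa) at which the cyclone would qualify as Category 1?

969 hPa

Category 1 begins at V = 64 kt.
Required ΔP = (64/6.24)^(1/0.636) = 10.256^1.572 ≈ 38.87 hPa.
P_c ≤ 1008 − 38.87 = 969.13, so the highest integer P_c is 969 hPa.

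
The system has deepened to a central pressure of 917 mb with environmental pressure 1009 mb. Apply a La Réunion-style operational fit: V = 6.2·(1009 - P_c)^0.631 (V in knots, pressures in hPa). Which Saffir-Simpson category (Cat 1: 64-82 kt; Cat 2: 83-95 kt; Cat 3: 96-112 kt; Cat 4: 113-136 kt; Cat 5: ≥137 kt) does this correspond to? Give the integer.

3

ΔP = 1009 − 917 = 92 mb.
V ≈ 6.2 × 92^0.631 = 6.2 × 17.34 ≈ 108 kt.
108 kt falls in the Category 3 band.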